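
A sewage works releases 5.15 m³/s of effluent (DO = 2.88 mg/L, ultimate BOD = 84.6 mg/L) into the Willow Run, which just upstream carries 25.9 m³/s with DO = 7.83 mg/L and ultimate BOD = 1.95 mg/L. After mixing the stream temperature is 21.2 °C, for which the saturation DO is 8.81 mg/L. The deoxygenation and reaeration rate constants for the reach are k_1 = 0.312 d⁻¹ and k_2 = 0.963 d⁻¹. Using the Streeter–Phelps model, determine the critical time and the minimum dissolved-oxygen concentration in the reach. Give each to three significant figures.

Mixed DO = (25.9×7.83 + 5.15×2.88)/(25.9+5.15) = 217.6/31.05 = 7.009 mg/L.
Mixed L₀ = (25.9×1.95 + 5.15×84.6)/(31.05) = 486.2/31.05 = 15.66 mg/L.
Initial deficit D₀ = C_s − DO₀ = 8.81 − 7.009 = 1.801 mg/L.
t_c = (1/0.6510) ln[(0.963/0.312)(1 − 1.801×0.6510/(0.312×15.66))] = 1.536 × ln(2.346) = 1.310 d.
D_c = (0.312/0.963) × 15.66 × e^(−0.312×1.310) = 0.3240 × 15.66 × 0.6646 = 3.371 mg/L.
Minimum DO = 8.81 − 3.371 = 5.439 mg/L.

t_c ≈ 1.31 d; minimum DO ≈ 5.44 mg/L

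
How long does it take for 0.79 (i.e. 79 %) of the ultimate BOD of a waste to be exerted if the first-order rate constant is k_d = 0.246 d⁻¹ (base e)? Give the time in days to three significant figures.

y/L₀ = 1 − e^(−k_d t) = 0.79 ⇒ e^(−k_d t) = 0.210
t = −ln(0.210) / 0.246 = 1.561 / 0.246 = 6.344 d.

t ≈ 6.34 d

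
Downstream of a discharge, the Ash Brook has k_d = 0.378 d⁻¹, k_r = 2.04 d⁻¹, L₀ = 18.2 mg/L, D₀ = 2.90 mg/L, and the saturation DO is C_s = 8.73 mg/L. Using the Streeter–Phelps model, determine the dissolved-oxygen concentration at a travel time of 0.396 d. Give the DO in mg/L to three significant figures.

k_d L₀/(k_r−k_d) = 0.378×18.2/(2.04−0.378) = 6.880/1.662 = 4.139 mg/L.
e^(−k_d t) = e^(−0.378×0.3960) = 0.8610; e^(−k_r t) = e^(−2.04×0.3960) = 0.4458.
D = 4.139 × (0.8610 − 0.4458) + 2.90 × 0.4458 = 1.718 + 1.293 = 3.011 mg/L.
DO = C_s − D = 8.73 − 3.011 = 5.719 mg/L.

DO ≈ 5.72 mg/L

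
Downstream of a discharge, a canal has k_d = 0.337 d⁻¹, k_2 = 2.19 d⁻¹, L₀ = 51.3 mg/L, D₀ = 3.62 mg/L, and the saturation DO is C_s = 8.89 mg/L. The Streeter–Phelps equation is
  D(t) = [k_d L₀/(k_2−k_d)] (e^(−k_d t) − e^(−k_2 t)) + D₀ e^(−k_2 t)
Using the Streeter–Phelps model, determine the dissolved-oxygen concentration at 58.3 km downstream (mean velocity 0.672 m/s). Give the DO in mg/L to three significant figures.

Travel time t = x/v = 58.3 km / (0.672 m/s) = 58300 m / 0.672 m/s = 86760 s = 1.004 d.
k_d L₀/(k_2−k_d) = 0.337×51.3/(2.19−0.337) = 17.29/1.853 = 9.330 mg/L.
e^(−k_d t) = e^(−0.337×1.004) = 0.7129; e^(−k_2 t) = e^(−2.19×1.004) = 0.1109.
D = 9.330 × (0.7129 − 0.1109) + 3.62 × 0.1109 = 5.617 + 0.4015 = 6.018 mg/L.
DO = C_s − D = 8.89 − 6.018 = 2.872 mg/L.

DO ≈ 2.87 mg/L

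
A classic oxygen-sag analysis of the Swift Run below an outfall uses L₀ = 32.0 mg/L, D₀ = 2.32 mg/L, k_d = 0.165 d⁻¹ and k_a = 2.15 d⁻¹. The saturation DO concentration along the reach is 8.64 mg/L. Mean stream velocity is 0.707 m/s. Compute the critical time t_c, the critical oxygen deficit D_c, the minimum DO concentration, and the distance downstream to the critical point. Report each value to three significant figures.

t_c ≈ 0.257 d; D_c ≈ 2.35 mg/L; min DO ≈ 6.29 mg/L; x_c ≈ 15.7 km

At the critical point dD/dt = 0, so k_d L₀ e^(−k_d t) = k_a D. Substituting D(t) from the Streeter–Phelps equation and solving for t gives
t_c = ln[(k_a/k_d)(1 − D₀(k_a−k_d)/(k_d L₀))] / (k_a−k_d).
Here k_a−k_d = 1.985 d⁻¹ and 1 − D₀(k_a−k_d)/(k_d L₀) = 1 − 2.32×1.985/(0.165×32.0) = 0.1278, so
t_c = ln(13.03 × 0.1278) / 1.985 = 0.5100 / 1.985 = 0.2569 d.
D_c = (k_d/k_a) L₀ e^(−k_d t_c) = (0.165/2.15) × 32.0 × e^(−0.165×0.2569) = 0.07674 × 32.0 × 0.9585 = 2.354 mg/L.
Minimum DO = C_s − D_c = 8.64 − 2.354 = 6.286 mg/L.
x_c = v t_c = 0.707 m/s × 0.2569 d × 86400 s/d = 15690 m ≈ 15.7 km.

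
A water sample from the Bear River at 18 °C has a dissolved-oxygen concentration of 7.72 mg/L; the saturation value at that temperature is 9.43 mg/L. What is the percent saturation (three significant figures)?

% saturation = C/C_s × 100 = 7.72/9.43 × 100 = 81.9 %.

81.9 % saturation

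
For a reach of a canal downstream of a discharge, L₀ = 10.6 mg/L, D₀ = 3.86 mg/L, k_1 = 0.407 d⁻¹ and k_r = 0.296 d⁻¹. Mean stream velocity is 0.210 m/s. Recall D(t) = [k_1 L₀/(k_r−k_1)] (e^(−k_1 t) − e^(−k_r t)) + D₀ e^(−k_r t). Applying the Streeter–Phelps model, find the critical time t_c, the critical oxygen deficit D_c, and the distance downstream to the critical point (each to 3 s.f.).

t_c = [1/(k_r−k_1)] ln[(k_r/k_1)(1 − D₀(k_r−k_1)/(k_1 L₀))]
= [1/(0.296−0.407)] ln[(0.296/0.407)(1 − 3.86×-0.1110/(0.407×10.6))]
= (1/-0.1110) ln[0.7273 × 1.099] = -9.009 × ln(0.7995) = -9.009 × -0.2238 = 2.016 d.
L(t_c) = L₀ e^(−k_1 t_c) = 10.6 × 0.4402 = 4.666 mg/L, and at the critical point k_r D_c = k_1 L, so D_c = (0.407/0.296) × 4.666 = 6.416 mg/L.
x_c = v t_c = 0.210 m/s × 2.016 d × 86400 s/d = 36580 m ≈ 36.6 km.

t_c ≈ 2.02 d; D_c ≈ 6.42 mg/L; x_c ≈ 36.6 km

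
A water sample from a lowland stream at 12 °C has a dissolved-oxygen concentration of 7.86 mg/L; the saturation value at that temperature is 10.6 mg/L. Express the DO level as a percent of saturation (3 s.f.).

% saturation = C/C_s × 100 = 7.86/10.6 × 100 = 74.2 %.

74.2 % saturation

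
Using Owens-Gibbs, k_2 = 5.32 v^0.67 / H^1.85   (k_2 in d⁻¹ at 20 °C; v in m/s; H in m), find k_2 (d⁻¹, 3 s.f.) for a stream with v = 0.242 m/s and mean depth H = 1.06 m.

k_2 = 5.32 × 0.242^0.67 / 1.06^1.85 = 5.32 × 0.3865 / 1.114 = 1.846 d⁻¹.

k_2 ≈ 1.85 d⁻¹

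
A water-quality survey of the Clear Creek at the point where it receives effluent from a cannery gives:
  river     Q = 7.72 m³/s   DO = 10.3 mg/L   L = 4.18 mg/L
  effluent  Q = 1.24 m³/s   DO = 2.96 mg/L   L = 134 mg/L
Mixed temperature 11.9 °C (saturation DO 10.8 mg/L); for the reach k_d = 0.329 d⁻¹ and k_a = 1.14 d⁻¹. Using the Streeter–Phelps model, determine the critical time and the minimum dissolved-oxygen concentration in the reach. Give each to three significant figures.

Mixed DO = (7.72×10.3 + 1.24×2.96)/(7.72+1.24) = 83.19/8.960 = 9.284 mg/L.
Mixed L₀ = (7.72×4.18 + 1.24×134)/(8.960) = 198.4/8.960 = 22.15 mg/L.
Initial deficit D₀ = C_s − DO₀ = 10.8 − 9.284 = 1.516 mg/L.
t_c = (1/0.8110) ln[(1.14/0.329)(1 − 1.516×0.8110/(0.329×22.15))] = 1.233 × ln(2.880) = 1.304 d.
D_c = (0.329/1.14) × 22.15 × e^(−0.329×1.304) = 0.2886 × 22.15 × 0.6510 = 4.161 mg/L.
Minimum DO = 10.8 − 4.161 = 6.639 mg/L.

t_c ≈ 1.30 d; minimum DO ≈ 6.64 mg/L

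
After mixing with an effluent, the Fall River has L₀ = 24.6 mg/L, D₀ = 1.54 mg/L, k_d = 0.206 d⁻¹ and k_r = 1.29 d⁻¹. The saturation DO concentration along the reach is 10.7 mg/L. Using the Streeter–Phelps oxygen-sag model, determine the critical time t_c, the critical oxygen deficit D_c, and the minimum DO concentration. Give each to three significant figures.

t_c = [1/(k_r−k_d)] ln[(k_r/k_d)(1 − D₀(k_r−k_d)/(k_d L₀))]
= [1/(1.29−0.206)] ln[(1.29/0.206)(1 − 1.54×1.084/(0.206×24.6))]
= (1/1.084) ln[6.262 × 0.6706] = 0.9225 × ln(4.199) = 0.9225 × 1.435 = 1.324 d.
D_c = (k_d/k_r) L₀ e^(−k_d t_c) = (0.206/1.29) × 24.6 × e^(−0.206×1.324) = 0.1597 × 24.6 × 0.7613 = 2.991 mg/L.
Minimum DO = C_s − D_c = 10.7 − 2.991 = 7.709 mg/L.

t_c ≈ 1.32 d; D_c ≈ 2.99 mg/L; min DO ≈ 7.71 mg/L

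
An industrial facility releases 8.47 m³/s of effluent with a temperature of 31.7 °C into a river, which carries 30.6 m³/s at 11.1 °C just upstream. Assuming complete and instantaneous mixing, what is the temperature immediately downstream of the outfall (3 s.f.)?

Flow-weighted mixing: C = (Q_r C_r + Q_w C_w)/(Q_r + Q_w)
= (30.6×11.1 + 8.47×31.7)/(30.6 + 8.47) = 608.2/39.07 = 15.57 °C.

15.6 °C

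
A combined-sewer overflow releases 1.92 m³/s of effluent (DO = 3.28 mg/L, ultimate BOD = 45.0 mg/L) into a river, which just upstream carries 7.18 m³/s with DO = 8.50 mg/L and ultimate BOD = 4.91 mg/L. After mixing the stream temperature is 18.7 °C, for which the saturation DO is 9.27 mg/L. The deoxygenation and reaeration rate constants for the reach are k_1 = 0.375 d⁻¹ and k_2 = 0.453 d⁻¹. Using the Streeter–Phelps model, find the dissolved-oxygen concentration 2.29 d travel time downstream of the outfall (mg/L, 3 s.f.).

Mixed DO = (7.18×8.50 + 1.92×3.28)/(7.18+1.92) = 67.33/9.100 = 7.399 mg/L.
Mixed L₀ = (7.18×4.91 + 1.92×45.0)/(9.100) = 121.7/9.100 = 13.37 mg/L.
Initial deficit D₀ = C_s − DO₀ = 9.27 − 7.399 = 1.871 mg/L.
D(2.29) = [0.375×13.37/(0.453−0.375)](e^(−0.375×2.29) − e^(−0.453×2.29)) + 1.871 e^(−0.453×2.29)
= 64.27 × (0.4237 − 0.3544) + 1.871 × 0.3544 = 5.118 mg/L.
DO = 9.27 − 5.118 = 4.152 mg/L.

DO ≈ 4.15 mg/L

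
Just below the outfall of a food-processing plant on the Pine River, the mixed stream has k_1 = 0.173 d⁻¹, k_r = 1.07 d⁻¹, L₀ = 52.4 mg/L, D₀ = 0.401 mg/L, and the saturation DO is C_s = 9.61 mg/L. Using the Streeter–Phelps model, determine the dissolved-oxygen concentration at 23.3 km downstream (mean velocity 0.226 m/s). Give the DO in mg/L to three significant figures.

Travel time t = x/v = 23.3 km / (0.226 m/s) = 23300 m / 0.226 m/s = 103100 s = 1.193 d.
k_1 L₀/(k_r−k_1) = 0.173×52.4/(1.07−0.173) = 9.065/0.8970 = 10.11 mg/L.
e^(−k_1 t) = e^(−0.173×1.193) = 0.8135; e^(−k_r t) = e^(−1.07×1.193) = 0.2789.
D = 10.11 × (0.8135 − 0.2789) + 0.401 × 0.2789 = 5.402 + 0.1119 = 5.514 mg/L.
DO = C_s − D = 9.61 − 5.514 = 4.096 mg/L.

DO ≈ 4.10 mg/L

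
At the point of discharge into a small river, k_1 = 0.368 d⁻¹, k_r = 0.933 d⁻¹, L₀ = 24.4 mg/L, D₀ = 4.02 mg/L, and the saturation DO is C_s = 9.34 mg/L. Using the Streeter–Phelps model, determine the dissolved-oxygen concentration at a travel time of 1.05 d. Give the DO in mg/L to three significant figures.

DO ≈ 3.00 mg/L

k_1 L₀/(k_r−k_1) = 0.368×24.4/(0.933−0.368) = 8.979/0.5650 = 15.89 mg/L.
e^(−k_1 t) = e^(−0.368×1.050) = 0.6795; e^(−k_r t) = e^(−0.933×1.050) = 0.3754.
D = 15.89 × (0.6795 − 0.3754) + 4.02 × 0.3754 = 4.832 + 1.509 = 6.341 mg/L.
DO = C_s − D = 9.34 − 6.341 = 2.999 mg/L.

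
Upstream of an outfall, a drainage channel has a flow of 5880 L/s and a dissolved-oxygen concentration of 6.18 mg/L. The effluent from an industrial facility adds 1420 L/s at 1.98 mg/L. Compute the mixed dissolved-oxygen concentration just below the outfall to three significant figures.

5.36 mg/L

Flow-weighted mixing: C = (Q_r C_r + Q_w C_w)/(Q_r + Q_w)
= (5880×6.18 + 1420×1.98)/(5880 + 1420) = 39150/7300 = 5.363 mg/L.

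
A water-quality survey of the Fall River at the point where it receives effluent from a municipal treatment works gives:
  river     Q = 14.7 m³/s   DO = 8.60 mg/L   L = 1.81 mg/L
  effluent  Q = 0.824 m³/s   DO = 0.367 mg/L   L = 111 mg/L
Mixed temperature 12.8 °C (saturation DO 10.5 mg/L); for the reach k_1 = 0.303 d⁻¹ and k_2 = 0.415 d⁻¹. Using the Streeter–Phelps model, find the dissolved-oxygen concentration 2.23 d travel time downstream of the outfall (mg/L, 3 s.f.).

DO ≈ 7.26 mg/L

Mixed DO = (14.7×8.60 + 0.824×0.367)/(14.7+0.824) = 126.7/15.52 = 8.163 mg/L.
Mixed L₀ = (14.7×1.81 + 0.824×111)/(15.52) = 118.1/15.52 = 7.606 mg/L.
Initial deficit D₀ = C_s − DO₀ = 10.5 − 8.163 = 2.337 mg/L.
D(2.23) = [0.303×7.606/(0.415−0.303)](e^(−0.303×2.23) − e^(−0.415×2.23)) + 2.337 e^(−0.415×2.23)
= 20.58 × (0.5088 − 0.3964) + 2.337 × 0.3964 = 3.240 mg/L.
DO = 10.5 − 3.240 = 7.260 mg/L.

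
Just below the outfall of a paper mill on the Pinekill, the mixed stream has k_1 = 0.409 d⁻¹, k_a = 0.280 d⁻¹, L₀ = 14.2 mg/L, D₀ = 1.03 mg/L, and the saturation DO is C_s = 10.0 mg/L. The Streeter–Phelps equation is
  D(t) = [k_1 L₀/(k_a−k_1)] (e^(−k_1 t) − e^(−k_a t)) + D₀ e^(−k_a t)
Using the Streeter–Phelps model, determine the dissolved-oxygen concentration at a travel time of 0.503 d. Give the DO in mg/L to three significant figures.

k_1 L₀/(k_a−k_1) = 0.409×14.2/(0.280−0.409) = 5.808/-0.1290 = -45.02 mg/L.
e^(−k_1 t) = e^(−0.409×0.5030) = 0.8141; e^(−k_a t) = e^(−0.280×0.5030) = 0.8686.
D = -45.02 × (0.8141 − 0.8686) + 1.03 × 0.8686 = 2.457 + 0.8947 = 3.352 mg/L.
DO = C_s − D = 10.0 − 3.352 = 6.648 mg/L.

DO ≈ 6.65 mg/L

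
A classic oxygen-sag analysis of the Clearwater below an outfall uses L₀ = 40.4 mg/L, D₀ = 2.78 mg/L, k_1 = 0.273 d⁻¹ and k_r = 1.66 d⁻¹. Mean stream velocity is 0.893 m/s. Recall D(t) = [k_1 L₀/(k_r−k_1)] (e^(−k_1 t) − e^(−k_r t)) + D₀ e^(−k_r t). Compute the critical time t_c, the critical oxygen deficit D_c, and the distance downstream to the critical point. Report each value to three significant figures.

At the critical point dD/dt = 0, so k_1 L₀ e^(−k_1 t) = k_r D. Substituting D(t) from the Streeter–Phelps equation and solving for t gives
t_c = ln[(k_r/k_1)(1 − D₀(k_r−k_1)/(k_1 L₀))] / (k_r−k_1).
Here k_r−k_1 = 1.387 d⁻¹ and 1 − D₀(k_r−k_1)/(k_1 L₀) = 1 − 2.78×1.387/(0.273×40.4) = 0.6504, so
t_c = ln(6.081 × 0.6504) / 1.387 = 1.375 / 1.387 = 0.9913 d.
L(t_c) = L₀ e^(−k_1 t_c) = 40.4 × 0.7629 = 30.82 mg/L, and at the critical point k_r D_c = k_1 L, so D_c = (0.273/1.66) × 30.82 = 5.069 mg/L.
x_c = v t_c = 0.893 m/s × 0.9913 d × 86400 s/d = 76480 m ≈ 76.5 km.

t_c ≈ 0.991 d; D_c ≈ 5.07 mg/L; x_c ≈ 76.5 km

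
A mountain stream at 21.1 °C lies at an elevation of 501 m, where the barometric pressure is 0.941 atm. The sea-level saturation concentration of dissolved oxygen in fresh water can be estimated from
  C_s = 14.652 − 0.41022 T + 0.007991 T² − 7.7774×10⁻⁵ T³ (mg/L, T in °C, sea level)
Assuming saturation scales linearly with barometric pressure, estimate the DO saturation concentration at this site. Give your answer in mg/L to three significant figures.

At sea level: C_s = 14.652 − 0.41022×21.1 + 0.007991×21.1² − 7.7774×10⁻⁵×21.1³ = 8.823 mg/L.
Pressure correction: C_s' = 8.823 × 0.941 = 8.303 mg/L.

C_s ≈ 8.30 mg/L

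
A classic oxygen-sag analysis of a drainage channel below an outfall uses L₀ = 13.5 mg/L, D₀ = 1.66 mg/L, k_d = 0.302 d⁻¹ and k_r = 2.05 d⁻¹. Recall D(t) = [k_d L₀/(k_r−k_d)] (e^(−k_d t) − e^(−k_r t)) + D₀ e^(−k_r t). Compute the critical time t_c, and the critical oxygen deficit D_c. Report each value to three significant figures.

At the critical point dD/dt = 0, so k_d L₀ e^(−k_d t) = k_r D. Substituting D(t) from the Streeter–Phelps equation and solving for t gives
t_c = ln[(k_r/k_d)(1 − D₀(k_r−k_d)/(k_d L₀))] / (k_r−k_d).
Here k_r−k_d = 1.748 d⁻¹ and 1 − D₀(k_r−k_d)/(k_d L₀) = 1 − 1.66×1.748/(0.302×13.5) = 0.2883, so
t_c = ln(6.788 × 0.2883) / 1.748 = 0.6713 / 1.748 = 0.3841 d.
L(t_c) = L₀ e^(−k_d t_c) = 13.5 × 0.8905 = 12.02 mg/L, and at the critical point k_r D_c = k_d L, so D_c = (0.302/2.05) × 12.02 = 1.771 mg/L.

t_c ≈ 0.384 d; D_c ≈ 1.77 mg/L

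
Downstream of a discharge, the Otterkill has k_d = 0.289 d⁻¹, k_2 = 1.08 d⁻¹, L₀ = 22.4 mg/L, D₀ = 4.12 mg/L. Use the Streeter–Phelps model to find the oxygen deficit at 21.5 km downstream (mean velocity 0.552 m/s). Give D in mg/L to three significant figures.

D ≈ 4.69 mg/L

Travel time t = x/v = 21.5 km / (0.552 m/s) = 21500 m / 0.552 m/s = 38950 s = 0.4508 d.
k_d L₀/(k_2−k_d) = 0.289×22.4/(1.08−0.289) = 6.474/0.7910 = 8.184 mg/L.
e^(−k_d t) = e^(−0.289×0.4508) = 0.8778; e^(−k_2 t) = e^(−1.08×0.4508) = 0.6145.
D = 8.184 × (0.8778 − 0.6145) + 4.12 × 0.6145 = 2.155 + 2.532 = 4.687 mg/L.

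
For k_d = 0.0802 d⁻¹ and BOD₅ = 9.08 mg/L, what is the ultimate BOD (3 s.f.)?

BOD₅ = L₀(1 − e^(−5k_d)) ⇒ L₀ = BOD₅ / (1 − e^(−5×0.0802))
= 9.08 / (1 − 0.6697) = 9.08 / 0.3303 = 27.49 mg/L.

L₀ ≈ 27.5 mg/L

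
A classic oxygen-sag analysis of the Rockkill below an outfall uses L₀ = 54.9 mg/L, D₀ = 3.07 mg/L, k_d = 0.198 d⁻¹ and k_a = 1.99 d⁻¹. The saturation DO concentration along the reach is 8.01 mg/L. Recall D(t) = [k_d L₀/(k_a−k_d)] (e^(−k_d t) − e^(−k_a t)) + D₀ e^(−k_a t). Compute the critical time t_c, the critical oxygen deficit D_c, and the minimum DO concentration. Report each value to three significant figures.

t_c ≈ 0.894 d; D_c ≈ 4.58 mg/L; min DO ≈ 3.43 mg/L

With k_a/k_d = 10.05 and 1 − D₀(k_a−k_d)/(k_d L₀) = 0.4939,
t_c = ln(10.05 × 0.4939) / (1.99 − 0.198) = ln(4.964) / 1.792 = 1.602/1.792 = 0.8941 d.
D_c = (k_d/k_a) L₀ e^(−k_d t_c) = (0.198/1.99) × 54.9 × e^(−0.198×0.8941) = 0.09950 × 54.9 × 0.8378 = 4.576 mg/L.
Minimum DO = C_s − D_c = 8.01 − 4.576 = 3.434 mg/L.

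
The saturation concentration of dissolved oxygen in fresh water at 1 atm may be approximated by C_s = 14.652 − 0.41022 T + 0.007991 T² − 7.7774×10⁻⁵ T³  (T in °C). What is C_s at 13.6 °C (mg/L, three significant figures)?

C_s = 14.652 − 0.41022×13.6 + 0.007991×13.6² − 7.7774×10⁻⁵×13.6³ = 10.36 mg/L.

C_s ≈ 10.4 mg/L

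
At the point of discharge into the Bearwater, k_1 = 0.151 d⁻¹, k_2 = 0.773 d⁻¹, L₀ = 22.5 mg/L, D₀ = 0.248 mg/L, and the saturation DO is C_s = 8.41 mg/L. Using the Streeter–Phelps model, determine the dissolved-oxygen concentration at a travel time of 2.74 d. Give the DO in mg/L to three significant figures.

k_1 L₀/(k_2−k_1) = 0.151×22.5/(0.773−0.151) = 3.397/0.6220 = 5.462 mg/L.
e^(−k_1 t) = e^(−0.151×2.740) = 0.6612; e^(−k_2 t) = e^(−0.773×2.740) = 0.1203.
D = 5.462 × (0.6612 − 0.1203) + 0.248 × 0.1203 = 2.955 + 0.02983 = 2.984 mg/L.
DO = C_s − D = 8.41 − 2.984 = 5.426 mg/L.

DO ≈ 5.43 mg/L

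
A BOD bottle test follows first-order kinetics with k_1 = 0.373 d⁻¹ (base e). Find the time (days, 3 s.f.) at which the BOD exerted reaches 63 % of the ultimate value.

t ≈ 2.67 d

y/L₀ = 1 − e^(−k_1 t) = 0.63 ⇒ e^(−k_1 t) = 0.370
t = −ln(0.370) / 0.373 = 0.9943 / 0.373 = 2.666 d.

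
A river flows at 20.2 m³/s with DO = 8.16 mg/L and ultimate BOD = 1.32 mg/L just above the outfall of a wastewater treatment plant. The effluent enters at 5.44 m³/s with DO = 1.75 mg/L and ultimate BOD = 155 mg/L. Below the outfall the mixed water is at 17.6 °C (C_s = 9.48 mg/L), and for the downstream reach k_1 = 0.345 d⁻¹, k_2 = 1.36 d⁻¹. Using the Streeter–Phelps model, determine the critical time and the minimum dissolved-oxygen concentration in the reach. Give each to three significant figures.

Mixed DO = (20.2×8.16 + 5.44×1.75)/(20.2+5.44) = 174.4/25.64 = 6.800 mg/L.
Mixed L₀ = (20.2×1.32 + 5.44×155)/(25.64) = 869.9/25.64 = 33.93 mg/L.
Initial deficit D₀ = C_s − DO₀ = 9.48 − 6.800 = 2.680 mg/L.
t_c = (1/1.015) ln[(1.36/0.345)(1 − 2.680×1.015/(0.345×33.93))] = 0.9852 × ln(3.026) = 1.091 d.
D_c = (0.345/1.36) × 33.93 × e^(−0.345×1.091) = 0.2537 × 33.93 × 0.6864 = 5.907 mg/L.
Minimum DO = 9.48 − 5.907 = 3.573 mg/L.

t_c ≈ 1.09 d; minimum DO ≈ 3.57 mg/L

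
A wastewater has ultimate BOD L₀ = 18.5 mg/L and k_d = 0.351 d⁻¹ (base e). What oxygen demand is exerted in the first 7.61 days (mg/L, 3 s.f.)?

y_t = L₀(1 − e^(−k_d t)) = 18.5 × (1 − e^(−0.351×7.61))
= 18.5 × (1 − 0.06918) = 18.5 × 0.9308 = 17.22 mg/L.

y ≈ 17.2 mg/L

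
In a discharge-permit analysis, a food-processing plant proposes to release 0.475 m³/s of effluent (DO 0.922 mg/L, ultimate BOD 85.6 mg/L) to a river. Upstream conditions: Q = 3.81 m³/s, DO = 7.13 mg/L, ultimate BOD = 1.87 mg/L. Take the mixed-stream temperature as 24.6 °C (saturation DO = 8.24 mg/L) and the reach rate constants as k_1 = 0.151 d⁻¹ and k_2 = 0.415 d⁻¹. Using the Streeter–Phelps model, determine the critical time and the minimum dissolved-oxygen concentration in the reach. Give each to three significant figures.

Mixed DO = (3.81×7.13 + 0.475×0.922)/(3.81+0.475) = 27.60/4.285 = 6.442 mg/L.
Mixed L₀ = (3.81×1.87 + 0.475×85.6)/(4.285) = 47.78/4.285 = 11.15 mg/L.
Initial deficit D₀ = C_s − DO₀ = 8.24 − 6.442 = 1.798 mg/L.
t_c = (1/0.2640) ln[(0.415/0.151)(1 − 1.798×0.2640/(0.151×11.15))] = 3.788 × ln(1.974) = 2.575 d.
D_c = (0.151/0.415) × 11.15 × e^(−0.151×2.575) = 0.3639 × 11.15 × 0.6778 = 2.750 mg/L.
Minimum DO = 8.24 − 2.750 = 5.490 mg/L.

t_c ≈ 2.58 d; minimum DO ≈ 5.49 mg/L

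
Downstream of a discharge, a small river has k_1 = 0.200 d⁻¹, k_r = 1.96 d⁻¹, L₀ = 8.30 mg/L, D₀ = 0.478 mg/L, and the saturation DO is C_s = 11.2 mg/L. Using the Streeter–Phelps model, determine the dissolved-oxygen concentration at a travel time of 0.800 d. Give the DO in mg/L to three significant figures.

k_1 L₀/(k_r−k_1) = 0.200×8.30/(1.96−0.200) = 1.660/1.760 = 0.9432 mg/L.
e^(−k_1 t) = e^(−0.200×0.8000) = 0.8521; e^(−k_r t) = e^(−1.96×0.8000) = 0.2085.
D = 0.9432 × (0.8521 − 0.2085) + 0.478 × 0.2085 = 0.6071 + 0.09964 = 0.7068 mg/L.
DO = C_s − D = 11.2 − 0.7068 = 10.49 mg/L.

DO ≈ 10.5 mg/L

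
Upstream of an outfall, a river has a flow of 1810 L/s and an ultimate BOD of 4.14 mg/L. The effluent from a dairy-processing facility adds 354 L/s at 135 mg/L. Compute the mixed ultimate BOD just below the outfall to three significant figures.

Flow-weighted mixing: C = (Q_r C_r + Q_w C_w)/(Q_r + Q_w)
= (1810×4.14 + 354×135)/(1810 + 354) = 55280/2164 = 25.55 mg/L.

25.5 mg/L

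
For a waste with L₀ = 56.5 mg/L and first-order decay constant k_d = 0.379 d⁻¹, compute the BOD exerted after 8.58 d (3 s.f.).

y_t = L₀(1 − e^(−k_d t)) = 56.5 × (1 − e^(−0.379×8.58))
= 56.5 × (1 − 0.03870) = 56.5 × 0.9613 = 54.31 mg/L.

y ≈ 54.3 mg/L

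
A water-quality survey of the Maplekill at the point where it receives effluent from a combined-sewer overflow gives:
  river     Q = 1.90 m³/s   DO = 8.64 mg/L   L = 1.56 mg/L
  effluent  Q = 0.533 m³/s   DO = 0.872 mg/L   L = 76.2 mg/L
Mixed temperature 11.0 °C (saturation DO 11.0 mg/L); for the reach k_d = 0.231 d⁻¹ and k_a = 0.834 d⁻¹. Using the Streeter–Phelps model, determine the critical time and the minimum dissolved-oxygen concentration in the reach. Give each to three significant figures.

t_c ≈ 0.643 d; minimum DO ≈ 6.72 mg/L

Mixed DO = (1.90×8.64 + 0.533×0.872)/(1.90+0.533) = 16.88/2.433 = 6.938 mg/L.
Mixed L₀ = (1.90×1.56 + 0.533×76.2)/(2.433) = 43.58/2.433 = 17.91 mg/L.
Initial deficit D₀ = C_s − DO₀ = 11.0 − 6.938 = 4.062 mg/L.
t_c = (1/0.6030) ln[(0.834/0.231)(1 − 4.062×0.6030/(0.231×17.91))] = 1.658 × ln(1.473) = 0.6425 d.
D_c = (0.231/0.834) × 17.91 × e^(−0.231×0.6425) = 0.2770 × 17.91 × 0.8621 = 4.277 mg/L.
Minimum DO = 11.0 − 4.277 = 6.723 mg/L.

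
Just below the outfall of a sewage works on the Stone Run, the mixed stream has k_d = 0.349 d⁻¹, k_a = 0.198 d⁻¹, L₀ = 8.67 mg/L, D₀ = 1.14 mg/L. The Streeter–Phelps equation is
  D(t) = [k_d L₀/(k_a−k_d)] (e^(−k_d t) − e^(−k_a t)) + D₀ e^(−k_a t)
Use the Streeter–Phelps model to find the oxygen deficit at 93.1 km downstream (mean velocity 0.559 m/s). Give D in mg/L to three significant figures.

D ≈ 4.23 mg/L

Travel time t = x/v = 93.1 km / (0.559 m/s) = 93100 m / 0.559 m/s = 166500 s = 1.928 d.
k_d L₀/(k_a−k_d) = 0.349×8.67/(0.198−0.349) = 3.026/-0.1510 = -20.04 mg/L.
e^(−k_d t) = e^(−0.349×1.928) = 0.5103; e^(−k_a t) = e^(−0.198×1.928) = 0.6827.
D = -20.04 × (0.5103 − 0.6827) + 1.14 × 0.6827 = 3.455 + 0.7783 = 4.233 mg/L.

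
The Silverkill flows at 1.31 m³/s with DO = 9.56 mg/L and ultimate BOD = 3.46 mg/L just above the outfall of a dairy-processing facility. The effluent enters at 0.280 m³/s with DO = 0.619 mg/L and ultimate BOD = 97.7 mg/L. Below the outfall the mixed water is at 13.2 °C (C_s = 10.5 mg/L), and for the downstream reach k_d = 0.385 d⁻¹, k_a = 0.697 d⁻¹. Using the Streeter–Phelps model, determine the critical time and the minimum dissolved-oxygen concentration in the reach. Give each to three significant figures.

Mixed DO = (1.31×9.56 + 0.280×0.619)/(1.31+0.280) = 12.70/1.590 = 7.985 mg/L.
Mixed L₀ = (1.31×3.46 + 0.280×97.7)/(1.590) = 31.89/1.590 = 20.06 mg/L.
Initial deficit D₀ = C_s − DO₀ = 10.5 − 7.985 = 2.515 mg/L.
t_c = (1/0.3120) ln[(0.697/0.385)(1 − 2.515×0.3120/(0.385×20.06))] = 3.205 × ln(1.626) = 1.559 d.
D_c = (0.385/0.697) × 20.06 × e^(−0.385×1.559) = 0.5524 × 20.06 × 0.5487 = 6.079 mg/L.
Minimum DO = 10.5 − 6.079 = 4.421 mg/L.

t_c ≈ 1.56 d; minimum DO ≈ 4.42 mg/L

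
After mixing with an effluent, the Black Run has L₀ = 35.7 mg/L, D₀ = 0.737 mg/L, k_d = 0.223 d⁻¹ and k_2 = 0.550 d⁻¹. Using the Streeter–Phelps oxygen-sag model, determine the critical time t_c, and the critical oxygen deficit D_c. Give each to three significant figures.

At the critical point dD/dt = 0, so k_d L₀ e^(−k_d t) = k_2 D. Substituting D(t) from the Streeter–Phelps equation and solving for t gives
t_c = ln[(k_2/k_d)(1 − D₀(k_2−k_d)/(k_d L₀))] / (k_2−k_d).
Here k_2−k_d = 0.3270 d⁻¹ and 1 − D₀(k_2−k_d)/(k_d L₀) = 1 − 0.737×0.3270/(0.223×35.7) = 0.9697, so
t_c = ln(2.466 × 0.9697) / 0.3270 = 0.8720 / 0.3270 = 2.667 d.
D_c = (k_d/k_2) L₀ e^(−k_d t_c) = (0.223/0.550) × 35.7 × e^(−0.223×2.667) = 0.4055 × 35.7 × 0.5517 = 7.986 mg/L.

t_c ≈ 2.67 d; D_c ≈ 7.99 mg/L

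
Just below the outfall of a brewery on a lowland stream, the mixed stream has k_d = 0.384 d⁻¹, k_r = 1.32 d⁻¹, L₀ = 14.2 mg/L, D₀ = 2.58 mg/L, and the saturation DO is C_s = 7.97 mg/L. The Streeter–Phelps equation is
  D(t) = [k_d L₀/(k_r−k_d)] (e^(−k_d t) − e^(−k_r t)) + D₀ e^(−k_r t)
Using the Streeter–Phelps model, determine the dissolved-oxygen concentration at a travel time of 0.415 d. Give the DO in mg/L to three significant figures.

k_d L₀/(k_r−k_d) = 0.384×14.2/(1.32−0.384) = 5.453/0.9360 = 5.826 mg/L.
e^(−k_d t) = e^(−0.384×0.4150) = 0.8527; e^(−k_r t) = e^(−1.32×0.4150) = 0.5782.
D = 5.826 × (0.8527 − 0.5782) + 2.58 × 0.5782 = 1.599 + 1.492 = 3.091 mg/L.
DO = C_s − D = 7.97 − 3.091 = 4.879 mg/L.

DO ≈ 4.88 mg/L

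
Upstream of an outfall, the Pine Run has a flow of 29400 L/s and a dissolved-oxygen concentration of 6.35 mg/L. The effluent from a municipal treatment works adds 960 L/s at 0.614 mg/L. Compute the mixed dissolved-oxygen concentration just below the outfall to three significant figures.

Flow-weighted mixing: C = (Q_r C_r + Q_w C_w)/(Q_r + Q_w)
= (29400×6.35 + 960×0.614)/(29400 + 960) = 187300/30360 = 6.169 mg/L.

6.17 mg/L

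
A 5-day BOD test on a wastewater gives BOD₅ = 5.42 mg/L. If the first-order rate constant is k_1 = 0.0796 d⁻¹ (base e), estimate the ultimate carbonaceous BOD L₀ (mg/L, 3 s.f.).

L₀ ≈ 16.5 mg/L

BOD₅ = L₀(1 − e^(−5k_1)) ⇒ L₀ = BOD₅ / (1 − e^(−5×0.0796))
= 5.42 / (1 − 0.6717) = 5.42 / 0.3283 = 16.51 mg/L.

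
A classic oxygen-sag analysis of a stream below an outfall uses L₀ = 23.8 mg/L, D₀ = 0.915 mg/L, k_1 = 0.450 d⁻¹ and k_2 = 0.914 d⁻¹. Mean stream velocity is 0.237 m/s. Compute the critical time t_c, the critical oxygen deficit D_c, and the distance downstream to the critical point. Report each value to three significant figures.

With k_2/k_1 = 2.031 and 1 − D₀(k_2−k_1)/(k_1 L₀) = 0.9604,
t_c = ln(2.031 × 0.9604) / (0.914 − 0.450) = ln(1.951) / 0.4640 = 0.6681/0.4640 = 1.440 d.
L(t_c) = L₀ e^(−k_1 t_c) = 23.8 × 0.5231 = 12.45 mg/L, and at the critical point k_2 D_c = k_1 L, so D_c = (0.450/0.914) × 12.45 = 6.130 mg/L.
x_c = v t_c = 0.237 m/s × 1.440 d × 86400 s/d = 29490 m ≈ 29.5 km.

t_c ≈ 1.44 d; D_c ≈ 6.13 mg/L; x_c ≈ 29.5 km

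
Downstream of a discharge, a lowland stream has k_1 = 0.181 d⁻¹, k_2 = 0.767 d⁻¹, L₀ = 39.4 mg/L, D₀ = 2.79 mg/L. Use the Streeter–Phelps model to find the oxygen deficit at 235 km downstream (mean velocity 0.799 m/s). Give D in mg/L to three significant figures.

D ≈ 5.88 mg/L

Travel time t = x/v = 235 km / (0.799 m/s) = 235000 m / 0.799 m/s = 294100 s = 3.404 d.
k_1 L₀/(k_2−k_1) = 0.181×39.4/(0.767−0.181) = 7.131/0.5860 = 12.17 mg/L.
e^(−k_1 t) = e^(−0.181×3.404) = 0.5400; e^(−k_2 t) = e^(−0.767×3.404) = 0.07346.
D = 12.17 × (0.5400 − 0.07346) + 2.79 × 0.07346 = 5.678 + 0.2050 = 5.883 mg/L.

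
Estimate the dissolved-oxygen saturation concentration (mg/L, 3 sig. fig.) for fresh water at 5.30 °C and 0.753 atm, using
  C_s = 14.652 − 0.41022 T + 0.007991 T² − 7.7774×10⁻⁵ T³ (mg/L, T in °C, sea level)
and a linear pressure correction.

C_s ≈ 9.56 mg/L

At sea level: C_s = 14.652 − 0.41022×5.30 + 0.007991×5.30² − 7.7774×10⁻⁵×5.30³ = 12.69 mg/L.
Pressure correction: C_s' = 12.69 × 0.753 = 9.556 mg/L.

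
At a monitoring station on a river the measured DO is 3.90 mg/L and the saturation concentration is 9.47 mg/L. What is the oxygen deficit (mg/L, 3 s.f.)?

D ≈ 5.57 mg/L

D = C_s − C = 9.47 − 3.90 = 5.57 mg/L.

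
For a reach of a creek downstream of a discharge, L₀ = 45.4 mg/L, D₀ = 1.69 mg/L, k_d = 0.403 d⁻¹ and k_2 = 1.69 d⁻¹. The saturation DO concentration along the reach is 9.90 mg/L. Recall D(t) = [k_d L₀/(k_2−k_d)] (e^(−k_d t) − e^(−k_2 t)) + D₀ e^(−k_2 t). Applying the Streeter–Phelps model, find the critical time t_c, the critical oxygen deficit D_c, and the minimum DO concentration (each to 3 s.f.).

At the critical point dD/dt = 0, so k_d L₀ e^(−k_d t) = k_2 D. Substituting D(t) from the Streeter–Phelps equation and solving for t gives
t_c = ln[(k_2/k_d)(1 − D₀(k_2−k_d)/(k_d L₀))] / (k_2−k_d).
Here k_2−k_d = 1.287 d⁻¹ and 1 − D₀(k_2−k_d)/(k_d L₀) = 1 − 1.69×1.287/(0.403×45.4) = 0.8811, so
t_c = ln(4.194 × 0.8811) / 1.287 = 1.307 / 1.287 = 1.016 d.
D_c = (k_d/k_2) L₀ e^(−k_d t_c) = (0.403/1.69) × 45.4 × e^(−0.403×1.016) = 0.2385 × 45.4 × 0.6641 = 7.190 mg/L.
Minimum DO = C_s − D_c = 9.90 − 7.190 = 2.710 mg/L.

t_c ≈ 1.02 d; D_c ≈ 7.19 mg/L; min DO ≈ 2.71 mg/L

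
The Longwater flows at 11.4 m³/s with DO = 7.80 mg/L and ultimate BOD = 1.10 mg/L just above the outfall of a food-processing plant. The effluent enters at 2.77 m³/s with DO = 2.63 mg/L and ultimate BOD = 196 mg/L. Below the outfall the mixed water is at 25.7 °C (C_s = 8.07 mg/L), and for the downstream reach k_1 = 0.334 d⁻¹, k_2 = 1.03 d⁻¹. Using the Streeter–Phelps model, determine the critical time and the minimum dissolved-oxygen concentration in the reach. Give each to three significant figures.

Mixed DO = (11.4×7.80 + 2.77×2.63)/(11.4+2.77) = 96.21/14.17 = 6.789 mg/L.
Mixed L₀ = (11.4×1.10 + 2.77×196)/(14.17) = 555.5/14.17 = 39.20 mg/L.
Initial deficit D₀ = C_s − DO₀ = 8.07 − 6.789 = 1.281 mg/L.
t_c = (1/0.6960) ln[(1.03/0.334)(1 − 1.281×0.6960/(0.334×39.20))] = 1.437 × ln(2.874) = 1.517 d.
D_c = (0.334/1.03) × 39.20 × e^(−0.334×1.517) = 0.3243 × 39.20 × 0.6025 = 7.659 mg/L.
Minimum DO = 8.07 − 7.659 = 0.4109 mg/L.

t_c ≈ 1.52 d; minimum DO ≈ 0.411 mg/L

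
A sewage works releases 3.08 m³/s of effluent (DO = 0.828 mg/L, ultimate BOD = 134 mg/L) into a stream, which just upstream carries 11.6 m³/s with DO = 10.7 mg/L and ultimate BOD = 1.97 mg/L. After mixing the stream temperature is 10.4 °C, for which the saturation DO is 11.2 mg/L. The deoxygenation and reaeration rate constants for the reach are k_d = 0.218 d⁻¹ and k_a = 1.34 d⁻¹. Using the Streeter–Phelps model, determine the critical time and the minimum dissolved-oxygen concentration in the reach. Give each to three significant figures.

t_c ≈ 1.09 d; minimum DO ≈ 7.40 mg/L

Mixed DO = (11.6×10.7 + 3.08×0.828)/(11.6+3.08) = 126.7/14.68 = 8.629 mg/L.
Mixed L₀ = (11.6×1.97 + 3.08×134)/(14.68) = 435.6/14.68 = 29.67 mg/L.
Initial deficit D₀ = C_s − DO₀ = 11.2 − 8.629 = 2.571 mg/L.
t_c = (1/1.122) ln[(1.34/0.218)(1 − 2.571×1.122/(0.218×29.67))] = 0.8913 × ln(3.405) = 1.092 d.
D_c = (0.218/1.34) × 29.67 × e^(−0.218×1.092) = 0.1627 × 29.67 × 0.7881 = 3.804 mg/L.
Minimum DO = 11.2 − 3.804 = 7.396 mg/L.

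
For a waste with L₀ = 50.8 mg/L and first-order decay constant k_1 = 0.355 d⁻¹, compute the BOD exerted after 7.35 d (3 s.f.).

y ≈ 47.1 mg/L

y_t = L₀(1 − e^(−k_1 t)) = 50.8 × (1 − e^(−0.355×7.35))
= 50.8 × (1 − 0.07359) = 50.8 × 0.9264 = 47.06 mg/L.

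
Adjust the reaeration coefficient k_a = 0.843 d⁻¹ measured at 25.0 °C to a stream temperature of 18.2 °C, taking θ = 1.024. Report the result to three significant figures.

k_a(T₂) = k_a(T₁) · θ^(T₂−T₁) = 0.843 × 1.024^(18.2−25.0)
= 0.843 × 1.024^-6.80 = 0.843 × 0.8511 = 0.7174 d⁻¹.

k_a ≈ 0.717 d⁻¹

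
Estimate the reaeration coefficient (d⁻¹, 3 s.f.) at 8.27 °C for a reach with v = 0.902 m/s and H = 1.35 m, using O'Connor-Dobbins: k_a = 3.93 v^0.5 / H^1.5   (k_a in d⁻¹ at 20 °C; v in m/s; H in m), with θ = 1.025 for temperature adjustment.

k_a(20) = 3.93 × 0.902^0.5 / 1.35^1.5 = 3.93 × 0.9497 / 1.569 = 2.380 d⁻¹.
k_a(8.27) = 2.380 × 1.025^(8.27−20) = 2.380 × 0.7485 = 1.781 d⁻¹.

k_a ≈ 1.78 d⁻¹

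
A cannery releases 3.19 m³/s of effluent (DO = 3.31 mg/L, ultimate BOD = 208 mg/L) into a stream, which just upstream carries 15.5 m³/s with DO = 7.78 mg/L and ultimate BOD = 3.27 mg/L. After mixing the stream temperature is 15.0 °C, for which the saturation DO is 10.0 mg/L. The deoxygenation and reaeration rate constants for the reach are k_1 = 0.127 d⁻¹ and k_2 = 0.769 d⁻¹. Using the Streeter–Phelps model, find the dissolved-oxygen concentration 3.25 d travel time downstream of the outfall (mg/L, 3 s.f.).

Mixed DO = (15.5×7.78 + 3.19×3.31)/(15.5+3.19) = 131.1/18.69 = 7.017 mg/L.
Mixed L₀ = (15.5×3.27 + 3.19×208)/(18.69) = 714.2/18.69 = 38.21 mg/L.
Initial deficit D₀ = C_s − DO₀ = 10.0 − 7.017 = 2.983 mg/L.
D(3.25) = [0.127×38.21/(0.769−0.127)](e^(−0.127×3.25) − e^(−0.769×3.25)) + 2.983 e^(−0.769×3.25)
= 7.559 × (0.6618 − 0.08215) + 2.983 × 0.08215 = 4.627 mg/L.
DO = 10.0 − 4.627 = 5.373 mg/L.

DO ≈ 5.37 mg/L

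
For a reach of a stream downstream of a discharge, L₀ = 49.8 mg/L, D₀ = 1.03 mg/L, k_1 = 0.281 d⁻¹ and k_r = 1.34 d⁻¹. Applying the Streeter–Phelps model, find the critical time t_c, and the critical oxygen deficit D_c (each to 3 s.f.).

t_c = [1/(k_r−k_1)] ln[(k_r/k_1)(1 − D₀(k_r−k_1)/(k_1 L₀))]
= [1/(1.34−0.281)] ln[(1.34/0.281)(1 − 1.03×1.059/(0.281×49.8))]
= (1/1.059) ln[4.769 × 0.9221] = 0.9443 × ln(4.397) = 0.9443 × 1.481 = 1.398 d.
L(t_c) = L₀ e^(−k_1 t_c) = 49.8 × 0.6751 = 33.62 mg/L, and at the critical point k_r D_c = k_1 L, so D_c = (0.281/1.34) × 33.62 = 7.050 mg/L.

t_c ≈ 1.40 d; D_c ≈ 7.05 mg/L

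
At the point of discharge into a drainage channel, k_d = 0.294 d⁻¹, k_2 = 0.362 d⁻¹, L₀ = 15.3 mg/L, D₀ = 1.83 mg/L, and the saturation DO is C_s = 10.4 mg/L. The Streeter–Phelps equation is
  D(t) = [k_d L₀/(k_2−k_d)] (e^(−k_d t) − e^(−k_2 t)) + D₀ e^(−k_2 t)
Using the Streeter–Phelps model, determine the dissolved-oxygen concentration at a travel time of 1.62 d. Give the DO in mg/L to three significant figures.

DO ≈ 5.10 mg/L

k_d L₀/(k_2−k_d) = 0.294×15.3/(0.362−0.294) = 4.498/0.06800 = 66.15 mg/L.
e^(−k_d t) = e^(−0.294×1.620) = 0.6211; e^(−k_2 t) = e^(−0.362×1.620) = 0.5563.
D = 66.15 × (0.6211 − 0.5563) + 1.83 × 0.5563 = 4.286 + 1.018 = 5.304 mg/L.
DO = C_s − D = 10.4 − 5.304 = 5.096 mg/L.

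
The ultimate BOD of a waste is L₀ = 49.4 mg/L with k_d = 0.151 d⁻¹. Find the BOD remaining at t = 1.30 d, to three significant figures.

L_t = L₀ e^(−k_d t) = 49.4 × e^(−0.151×1.30) = 49.4 × 0.8218 = 40.60 mg/L.

L ≈ 40.6 mg/L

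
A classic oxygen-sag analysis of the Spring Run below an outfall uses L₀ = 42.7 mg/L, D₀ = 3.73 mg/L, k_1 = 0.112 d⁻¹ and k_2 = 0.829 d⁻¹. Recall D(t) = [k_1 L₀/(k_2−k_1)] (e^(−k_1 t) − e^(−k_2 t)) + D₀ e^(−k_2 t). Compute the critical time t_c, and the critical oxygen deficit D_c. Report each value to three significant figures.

t_c ≈ 1.65 d; D_c ≈ 4.80 mg/L

At the critical point dD/dt = 0, so k_1 L₀ e^(−k_1 t) = k_2 D. Substituting D(t) from the Streeter–Phelps equation and solving for t gives
t_c = ln[(k_2/k_1)(1 − D₀(k_2−k_1)/(k_1 L₀))] / (k_2−k_1).
Here k_2−k_1 = 0.7170 d⁻¹ and 1 − D₀(k_2−k_1)/(k_1 L₀) = 1 − 3.73×0.7170/(0.112×42.7) = 0.4408, so
t_c = ln(7.402 × 0.4408) / 0.7170 = 1.183 / 0.7170 = 1.649 d.
L(t_c) = L₀ e^(−k_1 t_c) = 42.7 × 0.8313 = 35.50 mg/L, and at the critical point k_2 D_c = k_1 L, so D_c = (0.112/0.829) × 35.50 = 4.796 mg/L.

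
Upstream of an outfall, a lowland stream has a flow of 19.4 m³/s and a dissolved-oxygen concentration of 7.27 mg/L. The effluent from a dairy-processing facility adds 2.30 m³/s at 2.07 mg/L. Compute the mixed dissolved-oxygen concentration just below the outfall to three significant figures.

6.72 mg/L

Flow-weighted mixing: C = (Q_r C_r + Q_w C_w)/(Q_r + Q_w)
= (19.4×7.27 + 2.30×2.07)/(19.4 + 2.30) = 145.8/21.70 = 6.719 mg/L.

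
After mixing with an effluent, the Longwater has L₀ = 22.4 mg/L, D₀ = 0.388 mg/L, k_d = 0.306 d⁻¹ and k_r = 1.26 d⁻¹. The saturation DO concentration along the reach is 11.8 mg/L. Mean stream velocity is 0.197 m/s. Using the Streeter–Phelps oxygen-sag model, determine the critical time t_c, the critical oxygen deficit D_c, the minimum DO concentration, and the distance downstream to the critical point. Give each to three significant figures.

t_c ≈ 1.43 d; D_c ≈ 3.52 mg/L; min DO ≈ 8.28 mg/L; x_c ≈ 24.3 km

At the critical point dD/dt = 0, so k_d L₀ e^(−k_d t) = k_r D. Substituting D(t) from the Streeter–Phelps equation and solving for t gives
t_c = ln[(k_r/k_d)(1 − D₀(k_r−k_d)/(k_d L₀))] / (k_r−k_d).
Here k_r−k_d = 0.9540 d⁻¹ and 1 − D₀(k_r−k_d)/(k_d L₀) = 1 − 0.388×0.9540/(0.306×22.4) = 0.9460, so
t_c = ln(4.118 × 0.9460) / 0.9540 = 1.360 / 0.9540 = 1.425 d.
D_c = (k_d/k_r) L₀ e^(−k_d t_c) = (0.306/1.26) × 22.4 × e^(−0.306×1.425) = 0.2429 × 22.4 × 0.6465 = 3.517 mg/L.
Minimum DO = C_s − D_c = 11.8 − 3.517 = 8.283 mg/L.
x_c = v t_c = 0.197 m/s × 1.425 d × 86400 s/d = 24260 m ≈ 24.3 km.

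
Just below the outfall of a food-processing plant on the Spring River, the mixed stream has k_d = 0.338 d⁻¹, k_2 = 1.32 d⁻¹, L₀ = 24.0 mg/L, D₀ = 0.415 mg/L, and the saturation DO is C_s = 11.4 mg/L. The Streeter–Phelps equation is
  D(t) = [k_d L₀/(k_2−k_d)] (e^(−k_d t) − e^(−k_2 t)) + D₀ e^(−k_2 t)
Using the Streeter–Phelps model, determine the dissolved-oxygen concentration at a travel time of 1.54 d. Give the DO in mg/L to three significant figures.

k_d L₀/(k_2−k_d) = 0.338×24.0/(1.32−0.338) = 8.112/0.9820 = 8.261 mg/L.
e^(−k_d t) = e^(−0.338×1.540) = 0.5942; e^(−k_2 t) = e^(−1.32×1.540) = 0.1310.
D = 8.261 × (0.5942 − 0.1310) + 0.415 × 0.1310 = 3.827 + 0.05435 = 3.881 mg/L.
DO = C_s − D = 11.4 − 3.881 = 7.519 mg/L.

DO ≈ 7.52 mg/L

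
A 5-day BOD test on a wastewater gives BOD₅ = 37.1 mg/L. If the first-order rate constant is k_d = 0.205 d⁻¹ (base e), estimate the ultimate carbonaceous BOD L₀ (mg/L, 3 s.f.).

BOD₅ = L₀(1 − e^(−5k_d)) ⇒ L₀ = BOD₅ / (1 − e^(−5×0.205))
= 37.1 / (1 − 0.3588) = 37.1 / 0.6412 = 57.86 mg/L.

L₀ ≈ 57.9 mg/L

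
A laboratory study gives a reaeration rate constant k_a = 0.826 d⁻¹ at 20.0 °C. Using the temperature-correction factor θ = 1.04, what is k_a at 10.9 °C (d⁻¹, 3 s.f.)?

k_a ≈ 0.578 d⁻¹

k_a(T₂) = k_a(T₁) · θ^(T₂−T₁) = 0.826 × 1.04^(10.9−20.0)
= 0.826 × 1.04^-9.10 = 0.826 × 0.6998 = 0.5781 d⁻¹.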